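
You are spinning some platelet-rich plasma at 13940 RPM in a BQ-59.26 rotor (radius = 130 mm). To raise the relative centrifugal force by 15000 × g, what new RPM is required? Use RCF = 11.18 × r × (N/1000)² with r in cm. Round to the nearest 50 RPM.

N₂ ≈ 17250 RPM

r = 130 mm = 13.0 cm
Current RCF = 11.18 × 13 × (13.94)² = 11.18 × 13 × 194.3236 ≈ 28,243 × g
Target RCF = 28,243 + 15,000 = 43,243 × g
(N/1000)² = 43,243 / 145.34 = 297.5299
N = 1000 × √297.5299 ≈ 17,249.1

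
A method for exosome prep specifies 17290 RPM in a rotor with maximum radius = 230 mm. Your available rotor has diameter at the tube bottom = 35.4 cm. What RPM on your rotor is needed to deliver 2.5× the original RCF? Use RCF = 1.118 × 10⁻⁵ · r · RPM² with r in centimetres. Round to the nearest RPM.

≈ 31163 RPM

Original rotor: r = 230 mm = 23.0 cm
RCF_original = 1.118 × 10⁻⁵ × 23 × (17290)² = 1.118 × 10⁻⁵ × 23 × 298,944,100 ≈ 76,870.5 × g
Target RCF = 2.5 × 76,870.5 ≈ 192,176.2 × g
Your rotor: r = 35.4 / 2 = 17.7 cm
192,176.2 = 1.118 × 10⁻⁵ × 17.7 × N²
N² = 192,176.2 / (19.7886 × 10⁻⁵) = 971,146,013
N ≈ √971,146,013 ≈ 31,163.2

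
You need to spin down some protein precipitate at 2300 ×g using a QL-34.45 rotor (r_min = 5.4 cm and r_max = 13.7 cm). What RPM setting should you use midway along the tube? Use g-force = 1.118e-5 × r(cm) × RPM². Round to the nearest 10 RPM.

≈ 4640 RPM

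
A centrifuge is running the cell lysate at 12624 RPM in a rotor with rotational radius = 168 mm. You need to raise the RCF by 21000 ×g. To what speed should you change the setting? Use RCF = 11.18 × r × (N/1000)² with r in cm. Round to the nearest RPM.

≈ 16467 RPM

r = 168 mm = 16.8 cm
Current RCF = 11.18 × 16.8 × (12.624)² = 11.18 × 16.8 × 159.365376 ≈ 29,932.6 × g
Target RCF = 29,932.6 + 21,000 = 50,932.6 × g
(N/1000)² = 50,932.6 / 187.824 = 271.1719
N = 1000 × √271.1719 ≈ 16,467.3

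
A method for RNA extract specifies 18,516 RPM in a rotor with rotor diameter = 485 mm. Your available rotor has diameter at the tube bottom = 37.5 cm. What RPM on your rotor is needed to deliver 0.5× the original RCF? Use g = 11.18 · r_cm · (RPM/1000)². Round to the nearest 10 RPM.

Original rotor: r = 485 mm / 2 = 242.5 mm = 24.25 cm
RCF_original = 11.18 × 24.25 × (18.516)² = 11.18 × 24.25 × 342.842256 ≈ 92,949.7 × g
Target RCF = 0.5 × 92,949.7 ≈ 46,474.8 × g
Your rotor: r = 37.5 / 2 = 18.75 cm
46,474.8 = 11.18 × 18.75 × (N/1000)²
(N/1000)² = 46,474.8 / 209.625 = 221.7045
N = 1000 × √221.7045 ≈ 14,889.7

14890 RPM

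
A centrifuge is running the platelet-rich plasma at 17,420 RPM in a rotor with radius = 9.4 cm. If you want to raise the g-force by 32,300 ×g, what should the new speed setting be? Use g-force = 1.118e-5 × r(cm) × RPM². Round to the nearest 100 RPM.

N₂ ≈ 24700 RPM

Current RCF = 1.118 × 10⁻⁵ × 9.4 × (17420)² = 1.118 × 10⁻⁵ × 9.4 × 303,456,400 ≈ 31,890.8 × g
Target RCF = 31,890.8 + 32,300 = 64,190.8 × g
N² = 64,190.8 / (10.5092 × 10⁻⁵) = 610,805,770
N ≈ √610,805,770 ≈ 24,714.5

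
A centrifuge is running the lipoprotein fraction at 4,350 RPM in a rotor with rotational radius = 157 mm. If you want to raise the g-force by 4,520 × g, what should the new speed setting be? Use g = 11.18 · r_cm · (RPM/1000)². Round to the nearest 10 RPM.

6680 RPM

r = 157 mm = 15.7 cm
Current RCF = 11.18 × 15.7 × (4.35)² = 11.18 × 15.7 × 18.9225 ≈ 3,321.4 × g
Target RCF = 3,321.4 + 4,520 = 7,841.4 × g
(N/1000)² = 7,841.4 / 175.526 = 44.67372
N = 1000 × √44.67372 ≈ 6,683.8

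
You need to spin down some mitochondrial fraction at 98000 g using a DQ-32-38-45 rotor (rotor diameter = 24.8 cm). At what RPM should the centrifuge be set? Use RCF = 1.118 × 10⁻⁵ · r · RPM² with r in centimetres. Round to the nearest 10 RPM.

r = 24.8 / 2 = 12.4 cm
98,000 = 1.118 × 10⁻⁵ × 12.4 × N²
N² = 98,000 / (13.8632 × 10⁻⁵) = 706,907,496
N ≈ √706,907,496 ≈ 26,587.7

26590 RPM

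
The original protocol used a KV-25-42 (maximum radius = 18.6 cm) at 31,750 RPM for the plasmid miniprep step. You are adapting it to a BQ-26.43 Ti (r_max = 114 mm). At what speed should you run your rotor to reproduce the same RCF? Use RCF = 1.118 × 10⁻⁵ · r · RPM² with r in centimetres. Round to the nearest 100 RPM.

RCF_original = 1.118 × 10⁻⁵ × 18.6 × (31750)² = 1.118 × 10⁻⁵ × 18.6 × 1,008,062,500 ≈ 209,624.6 × g
Your rotor: r = 114 mm = 11.4 cm
209,624.6 = 1.118 × 10⁻⁵ × 11.4 × N²
N² = 209,624.6 / (12.7452 × 10⁻⁵) = 1,644,733,704
N ≈ √1,644,733,704 ≈ 40,555.3

40600 RPM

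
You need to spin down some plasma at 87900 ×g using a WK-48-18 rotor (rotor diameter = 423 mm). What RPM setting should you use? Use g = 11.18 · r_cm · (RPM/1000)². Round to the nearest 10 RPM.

N ≈ 19280 RPM

r = 423 mm / 2 = 211.5 mm = 21.15 cm
87,900 = 11.18 × 21.15 × (N/1000)²
(N/1000)² = 87,900 / 236.457 = 371.7378
N = 1000 × √371.7378 ≈ 19,280.5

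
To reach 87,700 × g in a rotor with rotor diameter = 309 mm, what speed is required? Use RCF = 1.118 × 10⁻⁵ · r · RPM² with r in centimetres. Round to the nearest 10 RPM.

r = 309 mm / 2 = 154.5 mm = 15.45 cm
RCF = 1.118 × 10⁻⁵ × r × N²
87,700 = 1.118 × 10⁻⁵ × 15.45 × N²
N² = 87,700 / (17.2731 × 10⁻⁵) = 507,725,886
N ≈ √507,725,886 ≈ 22,532.8

≈ 22530 RPM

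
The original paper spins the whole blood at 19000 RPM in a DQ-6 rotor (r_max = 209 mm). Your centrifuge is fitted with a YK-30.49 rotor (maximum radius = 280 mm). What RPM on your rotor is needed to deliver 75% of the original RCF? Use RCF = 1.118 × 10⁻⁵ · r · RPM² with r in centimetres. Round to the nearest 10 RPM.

Original rotor: r = 209 mm = 20.9 cm
RCF = 1.118 × 10⁻⁵ × r × N²
RCF_original = 1.118 × 10⁻⁵ × 20.9 × (19000)² = 1.118 × 10⁻⁵ × 20.9 × 361,000,000 ≈ 84,352 × g
Target RCF = 0.75 × 84,352 ≈ 63,264 × g
Your rotor: r = 280 mm = 28.0 cm
63,264 = 1.118 × 10⁻⁵ × 28 × N²
N² = 63,264 / (31.304 × 10⁻⁵) = 202,095,579
N ≈ √202,095,579 ≈ 14,216.0

14220 RPM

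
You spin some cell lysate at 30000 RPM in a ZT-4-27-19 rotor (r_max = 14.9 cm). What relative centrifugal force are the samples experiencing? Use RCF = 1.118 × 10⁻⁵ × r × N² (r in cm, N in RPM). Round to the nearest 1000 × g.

RCF = 1.118 × 10⁻⁵ × r × N²
RCF = 1.118 × 10⁻⁵ × 14.9 × (30000)² = 1.118 × 10⁻⁵ × 14.9 × 900,000,000 ≈ 149,923.8 × g

RCF ≈ 150000 x g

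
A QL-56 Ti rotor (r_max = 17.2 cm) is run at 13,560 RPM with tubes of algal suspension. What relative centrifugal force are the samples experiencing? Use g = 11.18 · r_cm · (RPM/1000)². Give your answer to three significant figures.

RCF = 11.18 × r × (N/1000)²
RCF = 11.18 × 17.2 × (13.56)² = 11.18 × 17.2 × 183.8736 ≈ 35,358.2 × g

≈ 35400 x g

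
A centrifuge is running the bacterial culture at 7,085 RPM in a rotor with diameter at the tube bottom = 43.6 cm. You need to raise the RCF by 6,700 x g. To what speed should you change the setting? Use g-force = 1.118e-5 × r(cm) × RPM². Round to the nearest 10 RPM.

N₂ ≈ 8810 RPM

r = 43.6 / 2 = 21.8 cm
Current RCF = 1.118 × 10⁻⁵ × 21.8 × (7085)² = 1.118 × 10⁻⁵ × 21.8 × 50,197,225 ≈ 12,234.3 × g
Target RCF = 12,234.3 + 6,700 = 18,934.3 × g
N² = 18,934.3 / (24.3724 × 10⁻⁵) = 77,687,466
N ≈ √77,687,466 ≈ 8,814.0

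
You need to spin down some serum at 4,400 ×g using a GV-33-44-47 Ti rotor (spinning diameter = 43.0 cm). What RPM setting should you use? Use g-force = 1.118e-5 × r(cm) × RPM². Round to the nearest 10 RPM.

r = 43.0 / 2 = 21.5 cm
4,400 = 1.118 × 10⁻⁵ × 21.5 × N²
N² = 4,400 / (24.037 × 10⁻⁵) = 18,305,113
N ≈ √18,305,113 ≈ 4,278.4

4280 RPM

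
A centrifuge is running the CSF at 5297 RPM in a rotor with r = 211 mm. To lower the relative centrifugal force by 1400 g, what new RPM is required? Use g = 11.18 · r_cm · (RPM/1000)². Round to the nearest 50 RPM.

N₂ ≈ 4700 RPM

r = 211 mm = 21.1 cm
Current RCF = 11.18 × 21.1 × (5.297)² = 11.18 × 21.1 × 28.058209 ≈ 6,618.9 × g
Target RCF = 6,618.9 − 1,400 = 5,218.9 × g
(N/1000)² = 5,218.9 / 235.898 = 22.12354
N = 1000 × √22.12354 ≈ 4,703.6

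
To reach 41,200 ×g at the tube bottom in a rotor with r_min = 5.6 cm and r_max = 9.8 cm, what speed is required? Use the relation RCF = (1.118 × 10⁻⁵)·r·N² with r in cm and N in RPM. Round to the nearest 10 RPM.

19390 RPM

Use r_max = 9.8 cm.
41,200 = 1.118 × 10⁻⁵ × 9.8 × N²
N² = 41,200 / (10.9564 × 10⁻⁵) = 376,035,924
N ≈ √376,035,924 ≈ 19,391.6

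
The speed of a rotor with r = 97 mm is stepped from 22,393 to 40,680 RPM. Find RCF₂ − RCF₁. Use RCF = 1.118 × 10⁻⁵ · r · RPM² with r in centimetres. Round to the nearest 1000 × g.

r = 97 mm = 9.7 cm
RCF₁ = 1.118 × 10⁻⁵ × 9.7 × (22393)² = 1.118 × 10⁻⁵ × 9.7 × 501,446,449 ≈ 54,379.9 × g
RCF₂ = 1.118 × 10⁻⁵ × 9.7 × (40680)² = 1.118 × 10⁻⁵ × 9.7 × 1,654,862,400 ≈ 179,463.2 × g
Increase = 179,463.2 − 54,379.9 = 125,083.3

≈ 125000 x g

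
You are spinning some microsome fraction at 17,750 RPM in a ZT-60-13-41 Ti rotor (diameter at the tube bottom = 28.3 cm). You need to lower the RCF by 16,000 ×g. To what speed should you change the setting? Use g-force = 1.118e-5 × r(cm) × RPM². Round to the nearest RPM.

N₂ ≈ 14626 RPM

r = 28.3 / 2 = 14.15 cm
Current RCF = 1.118 × 10⁻⁵ × 14.15 × (17750)² = 1.118 × 10⁻⁵ × 14.15 × 315,062,500 ≈ 49,841.9 × g
Target RCF = 49,841.9 − 16,000 = 33,841.9 × g
N² = 33,841.9 / (15.8197 × 10⁻⁵) = 213,922,514
N ≈ √213,922,514 ≈ 14,626.1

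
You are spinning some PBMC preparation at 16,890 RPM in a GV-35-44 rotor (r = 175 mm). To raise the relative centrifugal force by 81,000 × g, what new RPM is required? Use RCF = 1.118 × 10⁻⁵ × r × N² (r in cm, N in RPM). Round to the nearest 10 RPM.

r = 175 mm = 17.5 cm
Current RCF = 1.118 × 10⁻⁵ × 17.5 × (16890)² = 1.118 × 10⁻⁵ × 17.5 × 285,272,100 ≈ 55,813.5 × g
Target RCF = 55,813.5 + 81,000 = 136,813.5 × g
N² = 136,813.5 / (19.565 × 10⁻⁵) = 699,276,770
N ≈ √699,276,770 ≈ 26,443.8

26440 RPM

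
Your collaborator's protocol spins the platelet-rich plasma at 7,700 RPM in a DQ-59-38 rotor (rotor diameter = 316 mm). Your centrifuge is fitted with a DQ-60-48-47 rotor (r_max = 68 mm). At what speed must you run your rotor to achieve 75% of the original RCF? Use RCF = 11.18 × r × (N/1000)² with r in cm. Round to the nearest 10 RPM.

Original rotor: r = 316 mm / 2 = 158 mm = 15.8 cm
RCF_original = 11.18 × 15.8 × (7.7)² = 11.18 × 15.8 × 59.29 ≈ 10,473.2 × g
Target RCF = 0.75 × 10,473.2 ≈ 7,854.9 × g
Your rotor: r = 68 mm = 6.8 cm
7,854.9 = 11.18 × 6.8 × (N/1000)²
(N/1000)² = 7,854.9 / 76.024 = 103.3213
N = 1000 × √103.3213 ≈ 10,164.7

10160 RPM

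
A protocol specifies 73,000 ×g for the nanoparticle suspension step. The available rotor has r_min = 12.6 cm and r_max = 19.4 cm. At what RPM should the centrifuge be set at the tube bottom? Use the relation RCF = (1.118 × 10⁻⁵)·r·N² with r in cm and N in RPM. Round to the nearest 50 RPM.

18350 RPM

Use r_max = 19.4 cm.
RCF = 1.118 × 10⁻⁵ × r × N²
73,000 = 1.118 × 10⁻⁵ × 19.4 × N²
N² = 73,000 / (21.6892 × 10⁻⁵) = 336,573,041
N ≈ √336,573,041 ≈ 18,345.9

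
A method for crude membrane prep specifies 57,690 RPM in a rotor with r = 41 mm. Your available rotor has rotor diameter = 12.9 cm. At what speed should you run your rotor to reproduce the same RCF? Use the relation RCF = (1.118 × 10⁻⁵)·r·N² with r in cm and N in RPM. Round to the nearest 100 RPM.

Original rotor: r = 41 mm = 4.1 cm
RCF_original = 1.118 × 10⁻⁵ × 4.1 × (57690)² = 1.118 × 10⁻⁵ × 4.1 × 3,328,136,100 ≈ 152,555.1 × g
Your rotor: r = 12.9 / 2 = 6.45 cm
152,555.1 = 1.118 × 10⁻⁵ × 6.45 × N²
N² = 152,555.1 / (7.2111 × 10⁻⁵) = 2,115,559,346
N ≈ √2,115,559,346 ≈ 45,995.2

≈ 46000 RPM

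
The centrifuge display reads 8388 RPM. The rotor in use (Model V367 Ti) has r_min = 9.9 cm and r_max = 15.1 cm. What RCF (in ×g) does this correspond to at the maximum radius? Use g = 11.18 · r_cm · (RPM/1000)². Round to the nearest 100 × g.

Use r_max = 15.1 cm.
RCF = 11.18 × 15.1 × (8.388)² = 11.18 × 15.1 × 70.358544 ≈ 11,877.8 × g

RCF ≈ 11900 ×g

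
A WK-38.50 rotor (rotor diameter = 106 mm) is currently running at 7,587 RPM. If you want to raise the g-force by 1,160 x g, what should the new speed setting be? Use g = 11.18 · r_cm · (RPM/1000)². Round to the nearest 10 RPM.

8780 RPM

r = 106 mm / 2 = 53 mm = 5.3 cm
Current RCF = 11.18 × 5.3 × (7.587)² = 11.18 × 5.3 × 57.562569 ≈ 3,410.8 × g
Target RCF = 3,410.8 + 1,160 = 4,570.8 × g
(N/1000)² = 4,570.8 / 59.254 = 77.1391
N = 1000 × √77.1391 ≈ 8,782.9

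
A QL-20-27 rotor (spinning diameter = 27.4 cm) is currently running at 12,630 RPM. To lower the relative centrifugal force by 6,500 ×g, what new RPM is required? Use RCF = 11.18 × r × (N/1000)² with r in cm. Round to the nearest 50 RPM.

r = 27.4 / 2 = 13.7 cm
Current RCF = 11.18 × 13.7 × (12.63)² = 11.18 × 13.7 × 159.5169 ≈ 24,432.6 × g
Target RCF = 24,432.6 − 6,500 = 17,932.6 × g
(N/1000)² = 17,932.6 / 153.166 = 117.0795
N = 1000 × √117.0795 ≈ 10,820.3

10800 RPM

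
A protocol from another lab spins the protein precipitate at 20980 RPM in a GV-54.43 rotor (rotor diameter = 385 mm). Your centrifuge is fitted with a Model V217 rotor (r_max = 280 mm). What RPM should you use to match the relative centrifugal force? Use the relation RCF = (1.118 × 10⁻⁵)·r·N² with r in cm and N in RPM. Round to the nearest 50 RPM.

≈ 17400 RPM

Original rotor: r = 385 mm / 2 = 192.5 mm = 19.25 cm
RCF_original = 1.118 × 10⁻⁵ × 19.25 × (20980)² = 1.118 × 10⁻⁵ × 19.25 × 440,160,400 ≈ 94,729.1 × g
Your rotor: r = 280 mm = 28.0 cm
94,729.1 = 1.118 × 10⁻⁵ × 28 × N²
N² = 94,729.1 / (31.304 × 10⁻⁵) = 302,610,210
N ≈ √302,610,210 ≈ 17,395.7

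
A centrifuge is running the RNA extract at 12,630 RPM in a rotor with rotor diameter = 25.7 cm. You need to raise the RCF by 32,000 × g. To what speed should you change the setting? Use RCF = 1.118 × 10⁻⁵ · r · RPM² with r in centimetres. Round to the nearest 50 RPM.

r = 25.7 / 2 = 12.85 cm
Current RCF = 1.118 × 10⁻⁵ × 12.85 × (12630)² = 1.118 × 10⁻⁵ × 12.85 × 159,516,900 ≈ 22,916.7 × g
Target RCF = 22,916.7 + 32,000 = 54,916.7 × g
N² = 54,916.7 / (14.3663 × 10⁻⁵) = 382,260,568
N ≈ √382,260,568 ≈ 19,551.5

N₂ ≈ 19550 RPM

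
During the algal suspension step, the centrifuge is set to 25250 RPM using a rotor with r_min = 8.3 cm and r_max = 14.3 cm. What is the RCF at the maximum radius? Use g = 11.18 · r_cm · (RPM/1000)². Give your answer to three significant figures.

RCF ≈ 102000 × g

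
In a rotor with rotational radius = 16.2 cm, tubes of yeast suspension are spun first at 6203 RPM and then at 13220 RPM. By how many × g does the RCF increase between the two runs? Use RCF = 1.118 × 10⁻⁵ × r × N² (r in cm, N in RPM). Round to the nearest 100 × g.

RCF₁ = 1.118 × 10⁻⁵ × 16.2 × (6203)² = 1.118 × 10⁻⁵ × 16.2 × 38,477,209 ≈ 6,968.8 × g
RCF₂ = 1.118 × 10⁻⁵ × 16.2 × (13220)² = 1.118 × 10⁻⁵ × 16.2 × 174,768,400 ≈ 31,653.4 × g
Increase = 31,653.4 − 6,968.8 = 24,684.6

24700 × g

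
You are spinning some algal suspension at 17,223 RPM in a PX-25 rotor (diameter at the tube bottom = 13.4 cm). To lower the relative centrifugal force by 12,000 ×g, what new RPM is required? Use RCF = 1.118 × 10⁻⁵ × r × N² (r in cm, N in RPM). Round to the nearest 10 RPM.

r = 13.4 / 2 = 6.7 cm
Current RCF = 1.118 × 10⁻⁵ × 6.7 × (17223)² = 1.118 × 10⁻⁵ × 6.7 × 296,631,729 ≈ 22,219.5 × g
Target RCF = 22,219.5 − 12,000 = 10,219.5 × g
N² = 10,219.5 / (7.4906 × 10⁻⁵) = 136,430,994
N ≈ √136,430,994 ≈ 11,680.4

N₂ ≈ 11680 RPM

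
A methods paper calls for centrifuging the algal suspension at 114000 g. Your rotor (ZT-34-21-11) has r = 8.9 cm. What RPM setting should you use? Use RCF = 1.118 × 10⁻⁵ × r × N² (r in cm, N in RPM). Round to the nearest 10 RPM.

114,000 = 1.118 × 10⁻⁵ × 8.9 × N²
N² = 114,000 / (9.9502 × 10⁻⁵) = 1,145,705,614
N ≈ √1,145,705,614 ≈ 33,848.3

N ≈ 33850 RPM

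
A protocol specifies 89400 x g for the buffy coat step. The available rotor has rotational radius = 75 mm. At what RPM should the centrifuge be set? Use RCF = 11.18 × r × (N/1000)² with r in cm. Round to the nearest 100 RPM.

r = 75 mm = 7.5 cm
RCF = 11.18 × r × (N/1000)²
89,400 = 11.18 × 7.5 × (N/1000)²
(N/1000)² = 89,400 / 83.85 = 1066.19
N = 1000 × √1066.19 ≈ 32,652.6

≈ 32700 RPM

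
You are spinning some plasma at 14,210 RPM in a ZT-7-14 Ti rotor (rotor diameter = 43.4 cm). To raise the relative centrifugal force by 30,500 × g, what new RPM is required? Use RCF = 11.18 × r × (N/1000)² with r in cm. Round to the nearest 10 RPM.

≈ 18100 RPM

r = 43.4 / 2 = 21.7 cm
Current RCF = 11.18 × 21.7 × (14.21)² = 11.18 × 21.7 × 201.9241 ≈ 48,988 × g
Target RCF = 48,988 + 30,500 = 79,488 × g
(N/1000)² = 79,488 / 242.606 = 327.6424
N = 1000 × √327.6424 ≈ 18,100.9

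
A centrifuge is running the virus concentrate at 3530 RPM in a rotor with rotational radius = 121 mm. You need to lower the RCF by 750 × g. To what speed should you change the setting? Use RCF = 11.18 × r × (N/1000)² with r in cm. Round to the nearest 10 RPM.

2630 RPM

r = 121 mm = 12.1 cm
Current RCF = 11.18 × 12.1 × (3.53)² = 11.18 × 12.1 × 12.4609 ≈ 1,685.7 × g
Target RCF = 1,685.7 − 750 = 935.7 × g
(N/1000)² = 935.7 / 135.278 = 6.916867
N = 1000 × √6.916867 ≈ 2,630.0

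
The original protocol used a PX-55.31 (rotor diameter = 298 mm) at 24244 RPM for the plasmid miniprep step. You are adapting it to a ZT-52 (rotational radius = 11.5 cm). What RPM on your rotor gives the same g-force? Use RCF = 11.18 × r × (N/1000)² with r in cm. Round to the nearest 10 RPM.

Original rotor: r = 298 mm / 2 = 149 mm = 14.9 cm
RCF_original = 11.18 × 14.9 × (24.244)² = 11.18 × 14.9 × 587.771536 ≈ 97,912.2 × g
97,912.2 = 11.18 × 11.5 × (N/1000)²
(N/1000)² = 97,912.2 / 128.57 = 761.5478
N = 1000 × √761.5478 ≈ 27,596.2

27600 RPM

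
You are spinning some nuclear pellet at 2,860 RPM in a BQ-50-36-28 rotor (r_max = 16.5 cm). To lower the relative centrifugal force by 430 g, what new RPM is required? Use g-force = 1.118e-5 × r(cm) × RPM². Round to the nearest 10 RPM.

2420 RPM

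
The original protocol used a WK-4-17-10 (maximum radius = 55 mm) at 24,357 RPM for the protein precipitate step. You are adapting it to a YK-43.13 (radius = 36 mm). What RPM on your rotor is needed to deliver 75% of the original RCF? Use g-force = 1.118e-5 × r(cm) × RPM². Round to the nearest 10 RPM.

26070 RPM

Original rotor: r = 55 mm = 5.5 cm
RCF_original = 1.118 × 10⁻⁵ × 5.5 × (24357)² = 1.118 × 10⁻⁵ × 5.5 × 593,263,449 ≈ 36,479.8 × g
Target RCF = 0.75 × 36,479.8 ≈ 27,359.9 × g
Your rotor: r = 36 mm = 3.6 cm
27,359.9 = 1.118 × 10⁻⁵ × 3.6 × N²
N² = 27,359.9 / (4.0248 × 10⁻⁵) = 679,782,846
N ≈ √679,782,846 ≈ 26,072.6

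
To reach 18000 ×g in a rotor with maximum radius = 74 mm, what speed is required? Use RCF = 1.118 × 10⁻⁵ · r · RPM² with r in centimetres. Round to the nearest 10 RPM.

14750 RPM

r = 74 mm = 7.4 cm
RCF = 1.118 × 10⁻⁵ × r × N²
18,000 = 1.118 × 10⁻⁵ × 7.4 × N²
N² = 18,000 / (8.2732 × 10⁻⁵) = 217,569,985
N ≈ √217,569,985 ≈ 14,750.3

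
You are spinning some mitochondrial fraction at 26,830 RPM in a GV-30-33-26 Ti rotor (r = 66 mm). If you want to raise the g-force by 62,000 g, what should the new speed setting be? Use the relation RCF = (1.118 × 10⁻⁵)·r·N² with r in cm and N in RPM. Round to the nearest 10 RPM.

r = 66 mm = 6.6 cm
Current RCF = 1.118 × 10⁻⁵ × 6.6 × (26830)² = 1.118 × 10⁻⁵ × 6.6 × 719,848,900 ≈ 53,116.2 × g
Target RCF = 53,116.2 + 62,000 = 115,116.2 × g
N² = 115,116.2 / (7.3788 × 10⁻⁵) = 1,560,093,782
N ≈ √1,560,093,782 ≈ 39,498.0

39500 RPM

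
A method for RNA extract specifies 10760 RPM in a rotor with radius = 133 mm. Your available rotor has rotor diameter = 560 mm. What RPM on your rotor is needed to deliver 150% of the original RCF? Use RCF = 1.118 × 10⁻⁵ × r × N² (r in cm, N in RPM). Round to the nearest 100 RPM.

Original rotor: r = 133 mm = 13.3 cm
RCF = 1.118 × 10⁻⁵ × r × N²
RCF_original = 1.118 × 10⁻⁵ × 13.3 × (10760)² = 1.118 × 10⁻⁵ × 13.3 × 115,777,600 ≈ 17,215.4 × g
Target RCF = 1.5 × 17,215.4 ≈ 25,823.1 × g
Your rotor: r = 560 mm / 2 = 280 mm = 28 cm
25,823.1 = 1.118 × 10⁻⁵ × 28 × N²
N² = 25,823.1 / (31.304 × 10⁻⁵) = 82,491,375
N ≈ √82,491,375 ≈ 9,082.5

≈ 9100 RPM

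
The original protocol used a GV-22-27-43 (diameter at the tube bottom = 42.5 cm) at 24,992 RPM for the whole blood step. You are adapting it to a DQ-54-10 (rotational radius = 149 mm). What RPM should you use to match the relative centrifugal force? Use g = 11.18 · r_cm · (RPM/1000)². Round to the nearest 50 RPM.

29850 RPM

Original rotor: r = 42.5 / 2 = 21.25 cm
RCF_original = 11.18 × 21.25 × (24.992)² = 11.18 × 21.25 × 624.600064 ≈ 148,389.4 × g
Your rotor: r = 149 mm = 14.9 cm
148,389.4 = 11.18 × 14.9 × (N/1000)²
(N/1000)² = 148,389.4 / 166.582 = 890.7889
N = 1000 × √890.7889 ≈ 29,846.1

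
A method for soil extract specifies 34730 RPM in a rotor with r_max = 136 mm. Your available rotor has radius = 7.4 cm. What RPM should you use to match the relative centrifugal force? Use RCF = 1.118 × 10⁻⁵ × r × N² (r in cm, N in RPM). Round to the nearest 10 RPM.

47080 RPM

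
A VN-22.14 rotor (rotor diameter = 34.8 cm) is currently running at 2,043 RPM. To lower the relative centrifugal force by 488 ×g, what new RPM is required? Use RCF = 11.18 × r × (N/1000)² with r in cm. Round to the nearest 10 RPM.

r = 34.8 / 2 = 17.4 cm
Current RCF = 11.18 × 17.4 × (2.043)² = 11.18 × 17.4 × 4.173849 ≈ 811.9 × g
Target RCF = 811.9 − 488 = 323.9 × g
(N/1000)² = 323.9 / 194.532 = 1.665022
N = 1000 × √1.665022 ≈ 1,290.4

≈ 1290 RPM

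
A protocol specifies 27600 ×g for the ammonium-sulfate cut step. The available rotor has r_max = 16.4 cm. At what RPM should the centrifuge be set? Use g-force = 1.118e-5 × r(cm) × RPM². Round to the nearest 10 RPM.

≈ 12270 RPM

27,600 = 1.118 × 10⁻⁵ × 16.4 × N²
N² = 27,600 / (18.3352 × 10⁻⁵) = 150,530,128
N ≈ √150,530,128 ≈ 12,269.1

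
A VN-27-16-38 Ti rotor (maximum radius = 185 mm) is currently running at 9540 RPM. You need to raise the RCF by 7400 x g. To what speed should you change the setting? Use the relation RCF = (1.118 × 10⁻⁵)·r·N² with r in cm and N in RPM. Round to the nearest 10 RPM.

≈ 11260 RPM

r = 185 mm = 18.5 cm
Current RCF = 1.118 × 10⁻⁵ × 18.5 × (9540)² = 1.118 × 10⁻⁵ × 18.5 × 91,011,600 ≈ 18,823.9 × g
Target RCF = 18,823.9 + 7,400 = 26,223.9 × g
N² = 26,223.9 / (20.683 × 10⁻⁵) = 126,789,634
N ≈ √126,789,634 ≈ 11,260.1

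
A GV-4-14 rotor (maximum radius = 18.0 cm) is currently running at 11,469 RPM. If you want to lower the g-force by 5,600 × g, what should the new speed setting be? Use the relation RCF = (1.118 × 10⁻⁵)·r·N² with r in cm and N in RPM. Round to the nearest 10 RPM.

Current RCF = 1.118 × 10⁻⁵ × 18 × (11469)² = 1.118 × 10⁻⁵ × 18 × 131,537,961 ≈ 26,470.7 × g
Target RCF = 26,470.7 − 5,600 = 20,870.7 × g
N² = 20,870.7 / (20.124 × 10⁻⁵) = 103,710,495
N ≈ √103,710,495 ≈ 10,183.8

N₂ ≈ 10180 RPM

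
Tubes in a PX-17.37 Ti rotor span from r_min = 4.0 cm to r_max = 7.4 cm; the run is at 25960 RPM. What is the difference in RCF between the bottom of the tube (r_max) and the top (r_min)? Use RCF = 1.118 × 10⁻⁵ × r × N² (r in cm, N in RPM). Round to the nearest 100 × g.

25600 ×g

ΔRCF = 1.118 × 10⁻⁵ × (r_max − r_min) × N² = 1.118 × 10⁻⁵ × 3.4 × 673,921,600 ≈ 25,617.1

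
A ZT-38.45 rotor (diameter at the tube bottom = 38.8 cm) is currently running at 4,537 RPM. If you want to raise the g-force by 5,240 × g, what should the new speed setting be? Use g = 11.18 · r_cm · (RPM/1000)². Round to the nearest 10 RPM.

r = 38.8 / 2 = 19.4 cm
Current RCF = 11.18 × 19.4 × (4.537)² = 11.18 × 19.4 × 20.584369 ≈ 4,464.6 × g
Target RCF = 4,464.6 + 5,240 = 9,704.6 × g
(N/1000)² = 9,704.6 / 216.892 = 44.74393
N = 1000 × √44.74393 ≈ 6,689.1

≈ 6690 RPM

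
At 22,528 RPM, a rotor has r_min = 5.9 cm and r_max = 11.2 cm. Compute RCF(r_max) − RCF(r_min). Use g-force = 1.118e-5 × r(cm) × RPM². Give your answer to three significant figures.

ΔRCF = 1.118 × 10⁻⁵ × (r_max − r_min) × N² = 1.118 × 10⁻⁵ × 5.3 × 507,510,784 ≈ 30,072

ΔRCF ≈ 30100 x g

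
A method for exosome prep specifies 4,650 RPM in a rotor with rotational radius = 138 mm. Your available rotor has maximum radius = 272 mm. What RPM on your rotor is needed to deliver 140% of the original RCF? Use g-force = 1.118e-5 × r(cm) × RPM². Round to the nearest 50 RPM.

≈ 3900 RPM

Original rotor: r = 138 mm = 13.8 cm
RCF = 1.118 × 10⁻⁵ × r × N²
RCF_original = 1.118 × 10⁻⁵ × 13.8 × (4650)² = 1.118 × 10⁻⁵ × 13.8 × 21,622,500 ≈ 3,336 × g
Target RCF = 1.4 × 3,336 ≈ 4,670.4 × g
Your rotor: r = 272 mm = 27.2 cm
4,670.4 = 1.118 × 10⁻⁵ × 27.2 × N²
N² = 4,670.4 / (30.4096 × 10⁻⁵) = 15,358,308
N ≈ √15,358,308 ≈ 3,919.0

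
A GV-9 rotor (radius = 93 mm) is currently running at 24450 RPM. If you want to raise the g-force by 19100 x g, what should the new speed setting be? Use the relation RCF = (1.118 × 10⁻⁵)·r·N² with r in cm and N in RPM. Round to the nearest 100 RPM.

≈ 28000 RPM

r = 93 mm = 9.3 cm
Current RCF = 1.118 × 10⁻⁵ × 9.3 × (24450)² = 1.118 × 10⁻⁵ × 9.3 × 597,802,500 ≈ 62,155.9 × g
Target RCF = 62,155.9 + 19,100 = 81,255.9 × g
N² = 81,255.9 / (10.3974 × 10⁻⁵) = 781,502,106
N ≈ √781,502,106 ≈ 27,955.4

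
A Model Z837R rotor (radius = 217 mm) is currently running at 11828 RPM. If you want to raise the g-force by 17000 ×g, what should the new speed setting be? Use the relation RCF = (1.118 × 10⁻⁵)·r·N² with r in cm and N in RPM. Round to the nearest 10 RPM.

r = 217 mm = 21.7 cm
Current RCF = 1.118 × 10⁻⁵ × 21.7 × (11828)² = 1.118 × 10⁻⁵ × 21.7 × 139,901,584 ≈ 33,941 × g
Target RCF = 33,941 + 17,000 = 50,941 × g
N² = 50,941 / (24.2606 × 10⁻⁵) = 209,974,197
N ≈ √209,974,197 ≈ 14,490.5

14490 RPM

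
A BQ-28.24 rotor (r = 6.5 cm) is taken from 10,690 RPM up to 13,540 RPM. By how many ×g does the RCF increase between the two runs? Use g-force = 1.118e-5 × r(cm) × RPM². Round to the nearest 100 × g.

≈ 5000 ×g

RCF₁ = 1.118 × 10⁻⁵ × 6.5 × (10690)² = 1.118 × 10⁻⁵ × 6.5 × 114,276,100 ≈ 8,304.4 × g
RCF₂ = 1.118 × 10⁻⁵ × 6.5 × (13540)² = 1.118 × 10⁻⁵ × 6.5 × 183,331,600 ≈ 13,322.7 × g
Increase = 13,322.7 − 8,304.4 = 5,018.3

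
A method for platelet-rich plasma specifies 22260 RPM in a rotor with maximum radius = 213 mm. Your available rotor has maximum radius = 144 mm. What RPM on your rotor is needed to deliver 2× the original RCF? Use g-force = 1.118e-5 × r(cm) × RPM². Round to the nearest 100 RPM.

Original rotor: r = 213 mm = 21.3 cm
RCF_original = 1.118 × 10⁻⁵ × 21.3 × (22260)² = 1.118 × 10⁻⁵ × 21.3 × 495,507,600 ≈ 117,997.2 × g
Target RCF = 2 × 117,997.2 ≈ 235,994.4 × g
Your rotor: r = 144 mm = 14.4 cm
235,994.4 = 1.118 × 10⁻⁵ × 14.4 × N²
N² = 235,994.4 / (16.0992 × 10⁻⁵) = 1,465,876,565
N ≈ √1,465,876,565 ≈ 38,286.8

38300 RPM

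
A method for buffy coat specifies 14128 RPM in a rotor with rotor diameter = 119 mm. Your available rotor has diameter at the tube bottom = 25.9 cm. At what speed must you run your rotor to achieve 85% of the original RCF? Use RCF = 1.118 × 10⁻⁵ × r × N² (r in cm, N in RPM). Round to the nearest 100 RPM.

Original rotor: r = 119 mm / 2 = 59.5 mm = 5.95 cm
RCF_original = 1.118 × 10⁻⁵ × 5.95 × (14128)² = 1.118 × 10⁻⁵ × 5.95 × 199,600,384 ≈ 13,277.6 × g
Target RCF = 0.85 × 13,277.6 ≈ 11,286 × g
Your rotor: r = 25.9 / 2 = 12.95 cm
11,286 = 1.118 × 10⁻⁵ × 12.95 × N²
N² = 11,286 / (14.4781 × 10⁻⁵) = 77,952,217
N ≈ √77,952,217 ≈ 8,829.1

≈ 8800 RPM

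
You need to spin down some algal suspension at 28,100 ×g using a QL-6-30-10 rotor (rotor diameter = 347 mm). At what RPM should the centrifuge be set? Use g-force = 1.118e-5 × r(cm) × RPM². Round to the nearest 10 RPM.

12040 RPM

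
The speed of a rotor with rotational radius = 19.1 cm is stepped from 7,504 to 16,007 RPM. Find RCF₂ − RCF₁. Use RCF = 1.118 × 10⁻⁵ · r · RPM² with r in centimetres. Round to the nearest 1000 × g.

43000 ×g

RCF₁ = 1.118 × 10⁻⁵ × 19.1 × (7504)² = 1.118 × 10⁻⁵ × 19.1 × 56,310,016 ≈ 12,024.3 × g
RCF₂ = 1.118 × 10⁻⁵ × 19.1 × (16007)² = 1.118 × 10⁻⁵ × 19.1 × 256,224,049 ≈ 54,713.6 × g
Increase = 54,713.6 − 12,024.3 = 42,689.3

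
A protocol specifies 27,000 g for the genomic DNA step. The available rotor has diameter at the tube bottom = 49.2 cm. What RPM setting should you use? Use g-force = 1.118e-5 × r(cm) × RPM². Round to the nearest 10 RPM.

r = 49.2 / 2 = 24.6 cm
27,000 = 1.118 × 10⁻⁵ × 24.6 × N²
N² = 27,000 / (27.5028 × 10⁻⁵) = 98,171,823
N ≈ √98,171,823 ≈ 9,908.2

N ≈ 9910 RPM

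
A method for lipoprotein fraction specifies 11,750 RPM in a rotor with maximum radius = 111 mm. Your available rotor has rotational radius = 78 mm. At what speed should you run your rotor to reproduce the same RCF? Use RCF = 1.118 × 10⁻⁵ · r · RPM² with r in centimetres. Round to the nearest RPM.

14017 RPM

Original rotor: r = 111 mm = 11.1 cm
RCF = 1.118 × 10⁻⁵ × r × N²
RCF_original = 1.118 × 10⁻⁵ × 11.1 × (11750)² = 1.118 × 10⁻⁵ × 11.1 × 138,062,500 ≈ 17,133.3 × g
Your rotor: r = 78 mm = 7.8 cm
17,133.3 = 1.118 × 10⁻⁵ × 7.8 × N²
N² = 17,133.3 / (8.7204 × 10⁻⁵) = 196,473,786
N ≈ √196,473,786 ≈ 14,016.9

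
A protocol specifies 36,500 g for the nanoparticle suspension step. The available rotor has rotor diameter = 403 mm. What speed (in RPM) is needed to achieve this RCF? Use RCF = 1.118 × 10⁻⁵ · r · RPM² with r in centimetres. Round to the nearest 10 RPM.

N ≈ 12730 RPM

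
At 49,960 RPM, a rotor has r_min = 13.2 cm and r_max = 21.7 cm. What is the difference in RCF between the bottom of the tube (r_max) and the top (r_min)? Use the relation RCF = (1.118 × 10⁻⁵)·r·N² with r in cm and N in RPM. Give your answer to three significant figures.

ΔRCF = 1.118 × 10⁻⁵ × (r_max − r_min) × N² = 1.118 × 10⁻⁵ × 8.5 × 2,496,001,600 ≈ 237,195

ΔRCF ≈ 237000 ×g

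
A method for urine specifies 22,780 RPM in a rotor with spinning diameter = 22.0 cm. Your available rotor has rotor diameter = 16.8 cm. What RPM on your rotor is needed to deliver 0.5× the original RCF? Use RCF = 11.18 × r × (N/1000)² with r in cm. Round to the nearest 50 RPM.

Original rotor: r = 22.0 / 2 = 11 cm
RCF = 11.18 × r × (N/1000)²
RCF_original = 11.18 × 11 × (22.78)² = 11.18 × 11 × 518.9284 ≈ 63,817.8 × g
Target RCF = 0.5 × 63,817.8 ≈ 31,908.9 × g
Your rotor: r = 16.8 / 2 = 8.4 cm
31,908.9 = 11.18 × 8.4 × (N/1000)²
(N/1000)² = 31,908.9 / 93.912 = 339.7745
N = 1000 × √339.7745 ≈ 18,433.0

18450 RPM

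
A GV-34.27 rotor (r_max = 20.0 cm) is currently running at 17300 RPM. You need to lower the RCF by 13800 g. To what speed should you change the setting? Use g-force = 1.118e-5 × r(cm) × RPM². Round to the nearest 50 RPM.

N₂ ≈ 15400 RPM

Current RCF = 1.118 × 10⁻⁵ × 20 × (17300)² = 1.118 × 10⁻⁵ × 20 × 299,290,000 ≈ 66,921.2 × g
Target RCF = 66,921.2 − 13,800 = 53,121.2 × g
N² = 53,121.2 / (22.36 × 10⁻⁵) = 237,572,451
N ≈ √237,572,451 ≈ 15,413.4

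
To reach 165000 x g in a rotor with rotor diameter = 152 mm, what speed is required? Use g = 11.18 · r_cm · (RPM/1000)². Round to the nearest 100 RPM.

r = 152 mm / 2 = 76 mm = 7.6 cm
RCF = 11.18 × r × (N/1000)²
165,000 = 11.18 × 7.6 × (N/1000)²
(N/1000)² = 165,000 / 84.968 = 1941.908
N = 1000 × √1941.908 ≈ 44,067.1

N ≈ 44100 RPM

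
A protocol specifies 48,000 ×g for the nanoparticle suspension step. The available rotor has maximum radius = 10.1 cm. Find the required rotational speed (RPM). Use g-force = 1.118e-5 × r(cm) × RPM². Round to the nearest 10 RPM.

≈ 20620 RPM

RCF = 1.118 × 10⁻⁵ × r × N²
48,000 = 1.118 × 10⁻⁵ × 10.1 × N²
N² = 48,000 / (11.2918 × 10⁻⁵) = 425,087,231
N ≈ √425,087,231 ≈ 20,617.6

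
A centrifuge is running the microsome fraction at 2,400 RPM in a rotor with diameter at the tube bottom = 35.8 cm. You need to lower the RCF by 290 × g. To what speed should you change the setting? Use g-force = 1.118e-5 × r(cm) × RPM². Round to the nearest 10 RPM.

r = 35.8 / 2 = 17.9 cm
Current RCF = 1.118 × 10⁻⁵ × 17.9 × (2400)² = 1.118 × 10⁻⁵ × 17.9 × 5,760,000 ≈ 1,152.7 × g
Target RCF = 1,152.7 − 290 = 862.7 × g
N² = 862.7 / (20.0122 × 10⁻⁵) = 4,310,870
N ≈ √4,310,870 ≈ 2,076.3

≈ 2080 RPM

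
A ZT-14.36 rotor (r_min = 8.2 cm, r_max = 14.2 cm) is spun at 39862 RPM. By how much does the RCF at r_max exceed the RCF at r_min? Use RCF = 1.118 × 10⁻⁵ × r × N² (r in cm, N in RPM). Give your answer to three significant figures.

ΔRCF = 1.118 × 10⁻⁵ × (r_max − r_min) × N² = 1.118 × 10⁻⁵ × 6.0 × 1,588,979,044 ≈ 106,588.7

ΔRCF ≈ 107000 g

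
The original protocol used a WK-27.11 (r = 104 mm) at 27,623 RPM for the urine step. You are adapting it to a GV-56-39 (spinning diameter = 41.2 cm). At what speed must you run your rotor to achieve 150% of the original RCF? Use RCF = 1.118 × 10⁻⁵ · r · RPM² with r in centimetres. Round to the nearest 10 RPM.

Original rotor: r = 104 mm = 10.4 cm
RCF_original = 1.118 × 10⁻⁵ × 10.4 × (27623)² = 1.118 × 10⁻⁵ × 10.4 × 763,030,129 ≈ 88,719 × g
Target RCF = 1.5 × 88,719 ≈ 133,078.5 × g
Your rotor: r = 41.2 / 2 = 20.6 cm
133,078.5 = 1.118 × 10⁻⁵ × 20.6 × N²
N² = 133,078.5 / (23.0308 × 10⁻⁵) = 577,828,386
N ≈ √577,828,386 ≈ 24,038.1

≈ 24040 RPM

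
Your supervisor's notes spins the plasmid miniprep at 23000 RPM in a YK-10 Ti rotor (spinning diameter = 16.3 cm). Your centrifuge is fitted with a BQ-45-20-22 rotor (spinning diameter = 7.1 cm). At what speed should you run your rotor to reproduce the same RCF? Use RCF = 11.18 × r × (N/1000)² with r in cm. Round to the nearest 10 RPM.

34850 RPM

Original rotor: r = 16.3 / 2 = 8.15 cm
RCF_original = 11.18 × 8.15 × (23)² = 11.18 × 8.15 × 529 ≈ 48,200.9 × g
Your rotor: r = 7.1 / 2 = 3.55 cm
48,200.9 = 11.18 × 3.55 × (N/1000)²
(N/1000)² = 48,200.9 / 39.689 = 1214.465
N = 1000 × √1214.465 ≈ 34,849.2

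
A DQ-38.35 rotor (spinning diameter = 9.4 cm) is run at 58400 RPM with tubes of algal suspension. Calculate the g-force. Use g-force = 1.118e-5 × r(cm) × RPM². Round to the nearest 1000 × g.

≈ 179000 g

r = 9.4 / 2 = 4.7 cm
RCF = 1.118 × 10⁻⁵ × 4.7 × (58400)² = 1.118 × 10⁻⁵ × 4.7 × 3,410,560,000 ≈ 179,211.3 × g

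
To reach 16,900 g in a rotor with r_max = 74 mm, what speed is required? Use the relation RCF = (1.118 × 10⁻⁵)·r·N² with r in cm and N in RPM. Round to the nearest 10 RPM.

r = 74 mm = 7.4 cm
16,900 = 1.118 × 10⁻⁵ × 7.4 × N²
N² = 16,900 / (8.2732 × 10⁻⁵) = 204,274,041
N ≈ √204,274,041 ≈ 14,292.4

N ≈ 14290 RPM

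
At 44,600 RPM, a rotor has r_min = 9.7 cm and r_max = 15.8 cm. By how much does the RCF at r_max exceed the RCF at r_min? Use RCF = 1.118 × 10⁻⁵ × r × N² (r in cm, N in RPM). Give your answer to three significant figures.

ΔRCF ≈ 136000 ×g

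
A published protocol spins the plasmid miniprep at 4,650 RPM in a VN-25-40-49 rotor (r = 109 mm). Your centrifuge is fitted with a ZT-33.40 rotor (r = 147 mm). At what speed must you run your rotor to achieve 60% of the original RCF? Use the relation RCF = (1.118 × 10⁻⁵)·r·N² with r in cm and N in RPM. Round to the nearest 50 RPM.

≈ 3100 RPM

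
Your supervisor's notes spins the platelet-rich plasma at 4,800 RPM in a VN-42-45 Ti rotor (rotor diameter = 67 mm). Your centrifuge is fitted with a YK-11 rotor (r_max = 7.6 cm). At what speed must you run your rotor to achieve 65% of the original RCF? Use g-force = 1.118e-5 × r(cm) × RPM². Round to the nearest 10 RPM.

Original rotor: r = 67 mm / 2 = 33.5 mm = 3.35 cm
RCF_original = 1.118 × 10⁻⁵ × 3.35 × (4800)² = 1.118 × 10⁻⁵ × 3.35 × 23,040,000 ≈ 862.9 × g
Target RCF = 0.65 × 862.9 ≈ 560.9 × g
560.9 = 1.118 × 10⁻⁵ × 7.6 × N²
N² = 560.9 / (8.4968 × 10⁻⁵) = 6,601,309
N ≈ √6,601,309 ≈ 2,569.3

≈ 2570 RPM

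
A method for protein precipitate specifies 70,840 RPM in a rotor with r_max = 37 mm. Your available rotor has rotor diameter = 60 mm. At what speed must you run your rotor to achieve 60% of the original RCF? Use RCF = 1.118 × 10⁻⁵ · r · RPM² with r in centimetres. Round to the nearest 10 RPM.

Original rotor: r = 37 mm = 3.7 cm
RCF = 1.118 × 10⁻⁵ × r × N²
RCF_original = 1.118 × 10⁻⁵ × 3.7 × (70840)² = 1.118 × 10⁻⁵ × 3.7 × 5,018,305,600 ≈ 207,587.2 × g
Target RCF = 0.6 × 207,587.2 ≈ 124,552.3 × g
Your rotor: r = 60 mm / 2 = 30 mm = 3 cm
124,552.3 = 1.118 × 10⁻⁵ × 3 × N²
N² = 124,552.3 / (3.354 × 10⁻⁵) = 3,713,545,021
N ≈ √3,713,545,021 ≈ 60,938.9

≈ 60940 RPM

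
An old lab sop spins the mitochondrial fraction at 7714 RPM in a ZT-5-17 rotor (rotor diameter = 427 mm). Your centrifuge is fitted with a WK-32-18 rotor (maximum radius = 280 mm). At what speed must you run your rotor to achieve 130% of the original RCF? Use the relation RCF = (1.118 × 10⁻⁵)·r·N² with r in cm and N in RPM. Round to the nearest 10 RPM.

7680 RPM

Original rotor: r = 427 mm / 2 = 213.5 mm = 21.35 cm
RCF_original = 1.118 × 10⁻⁵ × 21.35 × (7714)² = 1.118 × 10⁻⁵ × 21.35 × 59,505,796 ≈ 14,203.6 × g
Target RCF = 1.3 × 14,203.6 ≈ 18,464.7 × g
Your rotor: r = 280 mm = 28.0 cm
18,464.7 = 1.118 × 10⁻⁵ × 28 × N²
N² = 18,464.7 / (31.304 × 10⁻⁵) = 58,985,114
N ≈ √58,985,114 ≈ 7,680.2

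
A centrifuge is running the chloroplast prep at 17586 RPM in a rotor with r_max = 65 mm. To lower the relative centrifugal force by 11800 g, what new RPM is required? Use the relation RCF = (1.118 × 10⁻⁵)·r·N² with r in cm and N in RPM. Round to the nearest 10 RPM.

N₂ ≈ 12120 RPM

r = 65 mm = 6.5 cm
Current RCF = 1.118 × 10⁻⁵ × 6.5 × (17586)² = 1.118 × 10⁻⁵ × 6.5 × 309,267,396 ≈ 22,474.5 × g
Target RCF = 22,474.5 − 11,800 = 10,674.5 × g
N² = 10,674.5 / (7.267 × 10⁻⁵) = 146,890,051
N ≈ √146,890,051 ≈ 12,119.8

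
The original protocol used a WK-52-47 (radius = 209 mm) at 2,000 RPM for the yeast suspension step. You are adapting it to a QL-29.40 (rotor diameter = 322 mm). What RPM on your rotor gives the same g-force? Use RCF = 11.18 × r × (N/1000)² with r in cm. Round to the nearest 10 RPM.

Original rotor: r = 209 mm = 20.9 cm
RCF = 11.18 × r × (N/1000)²
RCF_original = 11.18 × 20.9 × (2)² = 11.18 × 20.9 × 4 ≈ 934.6 × g
Your rotor: r = 322 mm / 2 = 161 mm = 16.1 cm
934.6 = 11.18 × 16.1 × (N/1000)²
(N/1000)² = 934.6 / 179.998 = 5.19228
N = 1000 × √5.19228 ≈ 2,278.7

2280 RPM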